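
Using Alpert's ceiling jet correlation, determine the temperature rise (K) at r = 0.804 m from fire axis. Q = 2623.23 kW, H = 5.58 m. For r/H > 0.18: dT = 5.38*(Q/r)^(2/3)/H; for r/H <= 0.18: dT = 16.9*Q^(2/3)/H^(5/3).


r/H = 0.804 / 5.58 = 0.14409
r/H <= 0.18, so dT = 16.9*Q^(2/3)/H^(5/3)
Q^(2/3) = 190.21
H^(5/3) = 17.555
dT = 16.9 * 190.21 / 17.555 = 183.11 K

183.11 K


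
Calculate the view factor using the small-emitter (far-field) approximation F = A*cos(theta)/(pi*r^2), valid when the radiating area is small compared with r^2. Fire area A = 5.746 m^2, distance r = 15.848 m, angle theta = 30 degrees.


cos(30 deg) = 0.86603
pi*r^2 = 789.04
F = 5.746 * 0.86603 / 789.04 = 0.0063066

0.0063066


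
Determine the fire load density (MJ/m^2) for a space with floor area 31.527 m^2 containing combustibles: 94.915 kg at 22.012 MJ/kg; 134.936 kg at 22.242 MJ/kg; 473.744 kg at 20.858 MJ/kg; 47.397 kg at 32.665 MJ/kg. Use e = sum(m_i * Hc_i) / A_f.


Total energy = 94.915*22.012 + 134.936*22.242 + 473.744*20.858 + 47.397*32.665
= 2089.269 + 3001.247 + 9881.352 + 1548.223
= 16520.09 MJ
e = 16520.09 / 31.527 = 524.00 MJ/m^2

524.00 MJ/m^2


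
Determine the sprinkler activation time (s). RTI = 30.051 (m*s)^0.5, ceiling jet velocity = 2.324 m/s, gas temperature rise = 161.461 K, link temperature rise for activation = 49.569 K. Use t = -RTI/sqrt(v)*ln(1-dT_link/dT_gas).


dT_link/dT_gas = 0.30700
ln(1 - 0.30700) = -0.36673
t = -30.051 / sqrt(2.324) * -0.36673 = 7.2291 s

7.2291 s


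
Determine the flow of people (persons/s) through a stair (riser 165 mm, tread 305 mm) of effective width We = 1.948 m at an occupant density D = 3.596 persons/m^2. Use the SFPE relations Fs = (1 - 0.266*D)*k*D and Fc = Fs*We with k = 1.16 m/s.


1 - 0.266*D = 1 - 0.266*3.596 = 0.043464
Fs = 0.043464 * 1.16 * 3.596 = 0.18130 persons/(s*m)
Fc = 0.18130 * 1.948 = 0.35318 persons/s

0.35318 persons/s


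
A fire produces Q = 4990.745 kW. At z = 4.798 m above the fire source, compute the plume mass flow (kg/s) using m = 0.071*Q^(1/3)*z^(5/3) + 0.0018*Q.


Q^(1/3) = 17.089
z^(5/3) = 13.649
First term = 0.071 * 17.089 * 13.649 = 16.561
Second term = 0.0018 * 4990.745 = 8.9833
m = 25.544 kg/s

25.544 kg/s


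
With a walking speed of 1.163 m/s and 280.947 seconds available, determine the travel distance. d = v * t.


d = 1.163 * 280.947 = 326.74 m

326.74 m


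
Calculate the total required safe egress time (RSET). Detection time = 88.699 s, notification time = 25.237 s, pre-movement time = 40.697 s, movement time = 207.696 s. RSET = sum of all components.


Total = 88.699 + 25.237 + 40.697 + 207.696 = 362.329 s

362.329 s


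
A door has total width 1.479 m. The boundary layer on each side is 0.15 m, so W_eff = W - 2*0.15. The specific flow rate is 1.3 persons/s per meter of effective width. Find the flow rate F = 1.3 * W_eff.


W_eff = 1.479 - 0.30 = 1.179 m
F = 1.3 * 1.179 = 1.5327 persons/s

1.5327 persons/s


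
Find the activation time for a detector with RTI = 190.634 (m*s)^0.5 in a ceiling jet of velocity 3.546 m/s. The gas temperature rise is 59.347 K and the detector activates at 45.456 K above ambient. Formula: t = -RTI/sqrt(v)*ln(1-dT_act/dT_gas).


dT_act/dT_gas = 0.76594
ln(1 - 0.76594) = -1.4522
t = -190.634 / sqrt(3.546) * -1.4522 = 147.01 s

147.01 s


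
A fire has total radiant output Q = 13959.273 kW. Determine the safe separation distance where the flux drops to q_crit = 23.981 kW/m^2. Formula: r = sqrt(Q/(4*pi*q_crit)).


4*pi*q_crit = 301.35
Q/(4*pi*q_crit) = 46.322
r = sqrt(46.322) = 6.8060 m

6.8060 m


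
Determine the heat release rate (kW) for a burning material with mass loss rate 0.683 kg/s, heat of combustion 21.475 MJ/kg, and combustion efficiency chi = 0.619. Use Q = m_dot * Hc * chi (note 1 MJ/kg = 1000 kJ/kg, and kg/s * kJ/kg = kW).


Hc = 21.475 MJ/kg = 21.475 * 1000 kJ/kg = 21475 kJ/kg
Q = 0.683 kg/s * 21475 kJ/kg * 0.619 = 9079.1 kW

9079.1 kW


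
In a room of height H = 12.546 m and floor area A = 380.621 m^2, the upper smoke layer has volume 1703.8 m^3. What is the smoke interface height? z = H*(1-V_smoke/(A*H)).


V/(A*H) = 0.35680
1 - 0.35680 = 0.64320
z = 12.546 * 0.64320 = 8.0696 m

8.0696 m


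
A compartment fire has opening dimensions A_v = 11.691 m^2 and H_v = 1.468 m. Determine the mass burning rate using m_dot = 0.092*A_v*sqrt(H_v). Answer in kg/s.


sqrt(H_v) = 1.2116
m_dot = 0.092 * 11.691 * 1.2116 = 1.3032 kg/s

1.3032 kg/s


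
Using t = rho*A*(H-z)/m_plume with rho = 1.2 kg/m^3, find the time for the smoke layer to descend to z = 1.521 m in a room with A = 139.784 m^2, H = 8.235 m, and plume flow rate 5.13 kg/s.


H - z = 6.714 m
t = 1.2 * 139.784 * 6.714 / 5.13 = 219.53 s

219.53 s


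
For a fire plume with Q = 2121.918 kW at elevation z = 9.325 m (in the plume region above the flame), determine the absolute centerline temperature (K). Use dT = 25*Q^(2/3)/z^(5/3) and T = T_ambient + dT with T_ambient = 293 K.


Q^(2/3) = 165.13
z^(5/3) = 41.312
dT = 25 * 165.13 / 41.312 = 99.926 K
T = 293 + 99.926 = 392.93 K

392.93 K


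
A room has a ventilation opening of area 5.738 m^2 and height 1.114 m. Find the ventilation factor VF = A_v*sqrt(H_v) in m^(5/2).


sqrt(H_v) = 1.0555
VF = 5.738 * 1.0555 = 6.0562 m^(5/2)

6.0562 m^(5/2)


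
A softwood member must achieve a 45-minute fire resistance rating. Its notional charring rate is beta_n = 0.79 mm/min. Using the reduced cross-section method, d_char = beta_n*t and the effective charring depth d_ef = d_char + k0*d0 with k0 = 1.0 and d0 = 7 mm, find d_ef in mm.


d_char = 0.79 * 45 = 35.55 mm
d_ef = 35.55 + 1.0*7 = 42.55 mm

42.55 mm


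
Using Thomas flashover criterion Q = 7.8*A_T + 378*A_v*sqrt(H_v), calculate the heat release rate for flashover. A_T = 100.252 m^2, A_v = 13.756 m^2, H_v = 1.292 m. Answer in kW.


7.8*A_T = 781.97
sqrt(H_v) = 1.1367
378*A_v*sqrt(H_v) = 5910.4
Q = 781.97 + 5910.4 = 6692.3 kW

6692.3 kW


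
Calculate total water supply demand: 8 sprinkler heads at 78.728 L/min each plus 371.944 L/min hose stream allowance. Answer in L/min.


Sprinkler demand = 8 * 78.728 = 629.824 L/min
Total = 629.824 + 371.944 = 1001.768 L/min

1001.768 L/min


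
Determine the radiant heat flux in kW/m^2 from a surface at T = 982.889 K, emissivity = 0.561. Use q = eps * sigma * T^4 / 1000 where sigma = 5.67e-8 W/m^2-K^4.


T^4 = 9.3329e+11
q = 0.561 * 5.67e-8 * 9.3329e+11 / 1000 = 29.687 kW/m^2

29.687 kW/m^2


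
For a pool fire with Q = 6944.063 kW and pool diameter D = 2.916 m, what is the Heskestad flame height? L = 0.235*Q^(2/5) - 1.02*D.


Q^(2/5) = 34.407
0.235 * Q^(2/5) = 8.0856
1.02 * D = 2.9743
L = 5.1113 m

5.1113 m


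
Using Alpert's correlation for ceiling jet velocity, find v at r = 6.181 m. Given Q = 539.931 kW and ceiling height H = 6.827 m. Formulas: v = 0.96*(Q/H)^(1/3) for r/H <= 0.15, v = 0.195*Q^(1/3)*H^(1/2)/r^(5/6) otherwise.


r/H = 6.181 / 6.827 = 0.90538
r/H > 0.15, so v = 0.195*Q^(1/3)*H^(1/2)/r^(5/6)
Q^(1/3) = 8.1429
H^(1/2) = 2.6129
r^(5/6) = 4.5626
v = 0.195 * 8.1429 * 2.6129 / 4.5626 = 0.90931 m/s

0.90931 m/s


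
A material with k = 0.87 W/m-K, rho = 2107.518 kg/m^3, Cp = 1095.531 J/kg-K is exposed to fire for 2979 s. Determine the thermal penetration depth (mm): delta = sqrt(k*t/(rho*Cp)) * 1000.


alpha = 0.87 / (2107.518 * 1095.531) = 3.7681e-07 m^2/s
alpha * t = 0.0011225
delta = sqrt(0.0011225) * 1000 = 33.504 mm

33.504 mm


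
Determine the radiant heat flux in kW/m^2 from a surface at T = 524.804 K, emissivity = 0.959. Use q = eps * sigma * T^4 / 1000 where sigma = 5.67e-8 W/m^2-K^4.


T^4 = 7.5856e+10
q = 0.959 * 5.67e-8 * 7.5856e+10 / 1000 = 4.1247 kW/m^2

4.1247 kW/m^2


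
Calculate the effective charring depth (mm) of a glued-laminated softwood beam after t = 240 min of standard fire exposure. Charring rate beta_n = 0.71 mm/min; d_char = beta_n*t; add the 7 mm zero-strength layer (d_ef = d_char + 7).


d_char = 0.71 * 240 = 170.4 mm
d_ef = 170.4 + 1.0*7 = 177.4 mm

177.4 mm


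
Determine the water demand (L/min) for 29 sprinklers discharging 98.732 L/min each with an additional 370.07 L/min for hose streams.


Sprinkler demand = 29 * 98.732 = 2863.228 L/min
Total = 2863.228 + 370.07 = 3233.298 L/min

3233.298 L/min


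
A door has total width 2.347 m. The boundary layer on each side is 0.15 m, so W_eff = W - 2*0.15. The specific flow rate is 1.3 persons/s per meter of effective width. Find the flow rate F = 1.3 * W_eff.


W_eff = 2.347 - 0.30 = 2.047 m
F = 1.3 * 2.047 = 2.6611 persons/s

2.6611 persons/s


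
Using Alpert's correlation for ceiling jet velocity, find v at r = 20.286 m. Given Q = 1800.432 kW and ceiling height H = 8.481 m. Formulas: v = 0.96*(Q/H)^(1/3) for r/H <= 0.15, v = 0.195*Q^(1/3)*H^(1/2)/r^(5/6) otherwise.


r/H = 20.286 / 8.481 = 2.3919
r/H > 0.15, so v = 0.195*Q^(1/3)*H^(1/2)/r^(5/6)
Q^(1/3) = 12.165
H^(1/2) = 2.9122
r^(5/6) = 12.284
v = 0.195 * 12.165 * 2.9122 / 12.284 = 0.56241 m/s

0.56241 m/s


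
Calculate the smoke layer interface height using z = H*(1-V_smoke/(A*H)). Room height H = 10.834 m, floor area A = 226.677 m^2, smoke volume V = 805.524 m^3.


V/(A*H) = 0.32801
1 - 0.32801 = 0.67199
z = 10.834 * 0.67199 = 7.2804 m

7.2804 m


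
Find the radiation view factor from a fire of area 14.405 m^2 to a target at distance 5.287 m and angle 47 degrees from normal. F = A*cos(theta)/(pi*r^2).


cos(47 deg) = 0.68200
pi*r^2 = 87.815
F = 14.405 * 0.68200 / 87.815 = 0.11187

0.11187


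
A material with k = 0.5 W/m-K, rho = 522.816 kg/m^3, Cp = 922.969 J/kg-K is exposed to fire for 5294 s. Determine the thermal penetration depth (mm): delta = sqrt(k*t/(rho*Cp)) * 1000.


alpha = 0.5 / (522.816 * 922.969) = 1.0362e-06 m^2/s
alpha * t = 0.0054855
delta = sqrt(0.0054855) * 1000 = 74.064 mm

74.064 mm


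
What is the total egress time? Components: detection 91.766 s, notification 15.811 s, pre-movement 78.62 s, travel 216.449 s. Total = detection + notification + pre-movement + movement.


Total = 91.766 + 15.811 + 78.62 + 216.449 = 402.646 s

402.646 s


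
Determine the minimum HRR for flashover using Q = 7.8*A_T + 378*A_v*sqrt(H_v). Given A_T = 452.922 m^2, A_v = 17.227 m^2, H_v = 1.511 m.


7.8*A_T = 3532.8
sqrt(H_v) = 1.2292
378*A_v*sqrt(H_v) = 8004.5
Q = 3532.8 + 8004.5 = 11537 kW

11537 kW


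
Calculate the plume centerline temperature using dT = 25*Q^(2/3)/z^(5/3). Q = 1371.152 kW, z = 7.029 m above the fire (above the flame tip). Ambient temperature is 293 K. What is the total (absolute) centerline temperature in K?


Q^(2/3) = 123.42
z^(5/3) = 25.792
dT = 25 * 123.42 / 25.792 = 119.63 K
T = 293 + 119.63 = 412.63 K

412.63 K


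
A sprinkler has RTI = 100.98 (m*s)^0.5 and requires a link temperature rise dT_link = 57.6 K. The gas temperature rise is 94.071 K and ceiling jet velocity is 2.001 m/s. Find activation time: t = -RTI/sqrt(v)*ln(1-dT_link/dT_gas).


dT_link/dT_gas = 0.61230
ln(1 - 0.61230) = -0.94753
t = -100.98 / sqrt(2.001) * -0.94753 = 67.640 s

67.640 s


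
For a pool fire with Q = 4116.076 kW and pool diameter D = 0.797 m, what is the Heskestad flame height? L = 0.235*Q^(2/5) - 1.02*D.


Q^(2/5) = 27.912
0.235 * Q^(2/5) = 6.5594
1.02 * D = 0.81294
L = 5.7464 m

5.7464 m


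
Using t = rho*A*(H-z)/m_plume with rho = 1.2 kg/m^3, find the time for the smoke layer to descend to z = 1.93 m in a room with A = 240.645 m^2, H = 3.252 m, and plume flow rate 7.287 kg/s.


H - z = 1.322 m
t = 1.2 * 240.645 * 1.322 / 7.287 = 52.389 s

52.389 s


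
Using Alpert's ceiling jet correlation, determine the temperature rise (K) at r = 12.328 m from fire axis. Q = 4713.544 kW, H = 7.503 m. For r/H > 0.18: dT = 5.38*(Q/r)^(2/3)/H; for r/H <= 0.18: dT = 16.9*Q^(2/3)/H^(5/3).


r/H = 12.328 / 7.503 = 1.6431
r/H > 0.18, so dT = 5.38*(Q/r)^(2/3)/H
Q/r = 382.34
(Q/r)^(2/3) = 52.679
dT = 5.38 * 52.679 / 7.503 = 37.773 K

37.773 K


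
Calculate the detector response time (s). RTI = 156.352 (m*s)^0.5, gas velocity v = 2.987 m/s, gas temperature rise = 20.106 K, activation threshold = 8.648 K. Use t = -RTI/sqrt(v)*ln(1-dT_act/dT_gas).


dT_act/dT_gas = 0.43012
ln(1 - 0.43012) = -0.56233
t = -156.352 / sqrt(2.987) * -0.56233 = 50.872 s

50.872 s


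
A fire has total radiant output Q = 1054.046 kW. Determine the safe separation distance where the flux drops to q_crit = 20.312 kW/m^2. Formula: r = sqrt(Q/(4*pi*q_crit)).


4*pi*q_crit = 255.25
Q/(4*pi*q_crit) = 4.1295
r = sqrt(4.1295) = 2.0321 m

2.0321 m


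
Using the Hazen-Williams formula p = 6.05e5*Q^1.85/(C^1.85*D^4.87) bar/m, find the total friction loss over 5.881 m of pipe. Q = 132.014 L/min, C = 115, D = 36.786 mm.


Q^1.85 = 8378.1
C^1.85 = 6490.7
D^4.87 = 4.2157e+07
p/m = 0.018524 bar/m
p_total = 0.018524 * 5.881 = 0.10894 bar

0.10894 bar


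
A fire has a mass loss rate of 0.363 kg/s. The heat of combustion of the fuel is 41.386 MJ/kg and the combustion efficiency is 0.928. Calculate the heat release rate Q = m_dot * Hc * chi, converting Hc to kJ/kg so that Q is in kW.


Hc = 41.386 MJ/kg = 41.386 * 1000 kJ/kg = 41386 kJ/kg
Q = 0.363 kg/s * 41386 kJ/kg * 0.928 = 13941 kW

13941 kW


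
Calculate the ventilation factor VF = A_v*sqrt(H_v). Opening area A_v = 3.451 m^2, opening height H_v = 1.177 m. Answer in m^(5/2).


sqrt(H_v) = 1.0849
VF = 3.451 * 1.0849 = 3.7440 m^(5/2)

3.7440 m^(5/2)


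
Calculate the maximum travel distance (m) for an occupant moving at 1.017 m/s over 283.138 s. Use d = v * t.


d = 1.017 * 283.138 = 287.95 m

287.95 m


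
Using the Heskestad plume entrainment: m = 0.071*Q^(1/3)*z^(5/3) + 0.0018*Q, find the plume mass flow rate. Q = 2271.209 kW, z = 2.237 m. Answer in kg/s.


Q^(1/3) = 13.145
z^(5/3) = 3.8263
First term = 0.071 * 13.145 * 3.8263 = 3.5710
Second term = 0.0018 * 2271.209 = 4.0882
m = 7.6592 kg/s

7.6592 kg/s


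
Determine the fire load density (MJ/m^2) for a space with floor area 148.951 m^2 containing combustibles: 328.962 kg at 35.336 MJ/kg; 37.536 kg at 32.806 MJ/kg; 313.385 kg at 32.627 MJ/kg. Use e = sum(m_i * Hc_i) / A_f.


Total energy = 328.962*35.336 + 37.536*32.806 + 313.385*32.627
= 11624.20 + 1231.406 + 10224.81
= 23080.42 MJ
e = 23080.42 / 148.951 = 154.95 MJ/m^2

154.95 MJ/m^2


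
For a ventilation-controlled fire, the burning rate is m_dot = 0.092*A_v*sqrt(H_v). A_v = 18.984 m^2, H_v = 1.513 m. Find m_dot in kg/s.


sqrt(H_v) = 1.2300
m_dot = 0.092 * 18.984 * 1.2300 = 2.1483 kg/s

2.1483 kg/s


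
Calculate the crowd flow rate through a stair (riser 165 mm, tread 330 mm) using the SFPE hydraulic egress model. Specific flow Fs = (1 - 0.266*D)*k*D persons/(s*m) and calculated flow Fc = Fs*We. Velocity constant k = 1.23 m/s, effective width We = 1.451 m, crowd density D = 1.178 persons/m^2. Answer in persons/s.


1 - 0.266*D = 1 - 0.266*1.178 = 0.68665
Fs = 0.68665 * 1.23 * 1.178 = 0.99492 persons/(s*m)
Fc = 0.99492 * 1.451 = 1.4436 persons/s

1.4436 persons/s


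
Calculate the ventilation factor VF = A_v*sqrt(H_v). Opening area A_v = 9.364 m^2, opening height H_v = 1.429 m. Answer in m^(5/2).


sqrt(H_v) = 1.1954
VF = 9.364 * 1.1954 = 11.194 m^(5/2)

11.194 m^(5/2)


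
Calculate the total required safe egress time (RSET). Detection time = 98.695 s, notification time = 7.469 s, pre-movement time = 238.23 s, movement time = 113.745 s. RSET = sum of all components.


Total = 98.695 + 7.469 + 238.23 + 113.745 = 458.139 s

458.139 s


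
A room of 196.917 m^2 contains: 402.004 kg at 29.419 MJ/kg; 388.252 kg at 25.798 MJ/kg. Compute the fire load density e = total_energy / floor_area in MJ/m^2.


Total energy = 402.004*29.419 + 388.252*25.798
= 11826.56 + 10016.13
= 21842.68 MJ
e = 21842.68 / 196.917 = 110.92 MJ/m^2

110.92 MJ/m^2


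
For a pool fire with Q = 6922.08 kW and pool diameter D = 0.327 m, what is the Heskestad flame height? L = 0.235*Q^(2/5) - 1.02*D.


Q^(2/5) = 34.363
0.235 * Q^(2/5) = 8.0754
1.02 * D = 0.33354
L = 7.7418 m

7.7418 m


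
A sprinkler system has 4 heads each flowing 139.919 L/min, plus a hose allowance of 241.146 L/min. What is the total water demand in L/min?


Sprinkler demand = 4 * 139.919 = 559.676 L/min
Total = 559.676 + 241.146 = 800.822 L/min

800.822 L/min


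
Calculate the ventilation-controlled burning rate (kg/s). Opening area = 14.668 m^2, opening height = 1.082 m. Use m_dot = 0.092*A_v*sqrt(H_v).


sqrt(H_v) = 1.0402
m_dot = 0.092 * 14.668 * 1.0402 = 1.4037 kg/s

1.4037 kg/s


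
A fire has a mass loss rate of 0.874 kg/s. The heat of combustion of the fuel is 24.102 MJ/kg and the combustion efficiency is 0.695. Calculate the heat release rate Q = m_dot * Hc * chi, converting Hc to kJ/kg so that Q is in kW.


Hc = 24.102 MJ/kg = 24.102 * 1000 kJ/kg = 24102 kJ/kg
Q = 0.874 kg/s * 24102 kJ/kg * 0.695 = 14640 kW

14640 kW


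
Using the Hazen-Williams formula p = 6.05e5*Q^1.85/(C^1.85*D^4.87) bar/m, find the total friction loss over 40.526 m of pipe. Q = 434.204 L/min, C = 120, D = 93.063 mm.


Q^1.85 = 75811
C^1.85 = 7022.4
D^4.87 = 3.8721e+09
p/m = 0.0016868 bar/m
p_total = 0.0016868 * 40.526 = 0.068359 bar

0.068359 bar


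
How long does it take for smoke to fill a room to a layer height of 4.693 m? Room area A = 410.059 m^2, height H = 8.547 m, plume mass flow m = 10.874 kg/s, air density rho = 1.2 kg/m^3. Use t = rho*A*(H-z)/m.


H - z = 3.854 m
t = 1.2 * 410.059 * 3.854 / 10.874 = 174.40 s

174.40 s


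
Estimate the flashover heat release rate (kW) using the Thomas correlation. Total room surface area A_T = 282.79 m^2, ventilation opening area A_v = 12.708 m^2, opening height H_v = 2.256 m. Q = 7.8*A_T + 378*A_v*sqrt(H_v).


7.8*A_T = 2205.762
sqrt(H_v) = 1.5020
378*A_v*sqrt(H_v) = 7215.0
Q = 2205.762 + 7215.0 = 9420.8 kW

9420.8 kW


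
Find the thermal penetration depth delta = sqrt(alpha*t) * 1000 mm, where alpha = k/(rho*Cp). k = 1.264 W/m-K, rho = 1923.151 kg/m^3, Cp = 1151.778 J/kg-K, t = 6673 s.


alpha = 1.264 / (1923.151 * 1151.778) = 5.7064e-07 m^2/s
alpha * t = 0.0038079
delta = sqrt(0.0038079) * 1000 = 61.708 mm

61.708 mm


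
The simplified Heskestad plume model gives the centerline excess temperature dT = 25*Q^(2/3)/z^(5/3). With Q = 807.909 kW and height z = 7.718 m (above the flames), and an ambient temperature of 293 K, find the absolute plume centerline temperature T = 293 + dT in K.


Q^(2/3) = 86.744
z^(5/3) = 30.142
dT = 25 * 86.744 / 30.142 = 71.946 K
T = 293 + 71.946 = 364.95 K

364.95 K


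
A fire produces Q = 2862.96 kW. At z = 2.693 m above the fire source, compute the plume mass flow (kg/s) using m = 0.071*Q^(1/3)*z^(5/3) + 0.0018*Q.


Q^(1/3) = 14.199
z^(5/3) = 5.2127
First term = 0.071 * 14.199 * 5.2127 = 5.2552
Second term = 0.0018 * 2862.96 = 5.1533
m = 10.409 kg/s

10.409 kg/s


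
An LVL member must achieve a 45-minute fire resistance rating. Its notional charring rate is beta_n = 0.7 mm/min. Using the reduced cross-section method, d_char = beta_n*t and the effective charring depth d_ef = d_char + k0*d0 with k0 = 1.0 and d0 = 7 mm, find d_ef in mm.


d_char = 0.7 * 45 = 31.5 mm
d_ef = 31.5 + 1.0*7 = 38.5 mm

38.5 mm


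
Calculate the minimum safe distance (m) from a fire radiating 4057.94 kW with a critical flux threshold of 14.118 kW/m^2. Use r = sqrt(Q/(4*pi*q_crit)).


4*pi*q_crit = 177.41
Q/(4*pi*q_crit) = 22.873
r = sqrt(22.873) = 4.7826 m

4.7826 m


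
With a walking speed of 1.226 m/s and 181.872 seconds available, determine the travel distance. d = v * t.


d = 1.226 * 181.872 = 222.98 m

222.98 m


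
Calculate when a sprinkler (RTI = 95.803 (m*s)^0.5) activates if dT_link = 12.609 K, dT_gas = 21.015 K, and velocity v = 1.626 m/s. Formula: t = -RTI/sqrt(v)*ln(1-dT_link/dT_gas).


dT_link/dT_gas = 0.6
ln(1 - 0.6) = -0.91629
t = -95.803 / sqrt(1.626) * -0.91629 = 68.842 s

68.842 s


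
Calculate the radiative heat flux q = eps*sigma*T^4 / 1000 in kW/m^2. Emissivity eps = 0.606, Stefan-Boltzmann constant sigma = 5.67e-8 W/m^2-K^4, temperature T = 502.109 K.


T^4 = 6.3561e+10
q = 0.606 * 5.67e-8 * 6.3561e+10 / 1000 = 2.1840 kW/m^2

2.1840 kW/m^2


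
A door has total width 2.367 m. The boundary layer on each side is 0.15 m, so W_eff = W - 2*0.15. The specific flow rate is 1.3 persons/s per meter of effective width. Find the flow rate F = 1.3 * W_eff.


W_eff = 2.367 - 0.30 = 2.067 m
F = 1.3 * 2.067 = 2.6871 persons/s

2.6871 persons/s


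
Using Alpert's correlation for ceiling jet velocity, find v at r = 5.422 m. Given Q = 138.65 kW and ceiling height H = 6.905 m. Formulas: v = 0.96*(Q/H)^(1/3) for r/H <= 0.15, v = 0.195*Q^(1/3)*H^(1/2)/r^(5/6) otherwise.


r/H = 5.422 / 6.905 = 0.78523
r/H > 0.15, so v = 0.195*Q^(1/3)*H^(1/2)/r^(5/6)
Q^(1/3) = 5.1758
H^(1/2) = 2.6277
r^(5/6) = 4.0907
v = 0.195 * 5.1758 * 2.6277 / 4.0907 = 0.64832 m/s

0.64832 m/s


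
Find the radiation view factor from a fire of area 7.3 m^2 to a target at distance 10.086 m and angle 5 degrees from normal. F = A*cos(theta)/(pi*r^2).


cos(5 deg) = 0.99619
pi*r^2 = 319.59
F = 7.3 * 0.99619 / 319.59 = 0.022755

0.022755


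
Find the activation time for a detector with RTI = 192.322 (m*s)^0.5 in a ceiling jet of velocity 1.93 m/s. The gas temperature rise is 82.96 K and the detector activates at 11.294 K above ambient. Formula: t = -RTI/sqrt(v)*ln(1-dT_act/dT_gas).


dT_act/dT_gas = 0.13614
ln(1 - 0.13614) = -0.14634
t = -192.322 / sqrt(1.93) * -0.14634 = 20.259 s

20.259 s


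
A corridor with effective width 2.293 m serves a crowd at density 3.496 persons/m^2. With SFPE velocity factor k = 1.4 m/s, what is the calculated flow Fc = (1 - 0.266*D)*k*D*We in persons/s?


1 - 0.266*D = 1 - 0.266*3.496 = 0.070064
Fs = 0.070064 * 1.4 * 3.496 = 0.34292 persons/(s*m)
Fc = 0.34292 * 2.293 = 0.78632 persons/s

0.78632 persons/s


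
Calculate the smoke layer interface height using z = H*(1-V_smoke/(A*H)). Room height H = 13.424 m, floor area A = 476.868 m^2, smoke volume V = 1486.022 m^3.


V/(A*H) = 0.23214
1 - 0.23214 = 0.76786
z = 13.424 * 0.76786 = 10.308 m

10.308 m


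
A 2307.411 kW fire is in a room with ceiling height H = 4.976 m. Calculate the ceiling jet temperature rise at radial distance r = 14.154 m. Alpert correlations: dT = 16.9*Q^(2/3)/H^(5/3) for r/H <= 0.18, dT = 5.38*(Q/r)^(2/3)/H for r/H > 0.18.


r/H = 14.154 / 4.976 = 2.8445
r/H > 0.18, so dT = 5.38*(Q/r)^(2/3)/H
Q/r = 163.02
(Q/r)^(2/3) = 29.842
dT = 5.38 * 29.842 / 4.976 = 32.265 K

32.265 K


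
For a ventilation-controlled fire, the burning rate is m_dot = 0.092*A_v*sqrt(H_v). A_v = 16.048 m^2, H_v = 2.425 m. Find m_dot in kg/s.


sqrt(H_v) = 1.5572
m_dot = 0.092 * 16.048 * 1.5572 = 2.2991 kg/s

2.2991 kg/s


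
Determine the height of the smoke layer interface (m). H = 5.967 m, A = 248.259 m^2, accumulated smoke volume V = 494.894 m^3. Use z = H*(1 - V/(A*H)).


V/(A*H) = 0.33408
1 - 0.33408 = 0.66592
z = 5.967 * 0.66592 = 3.9735 m

3.9735 m


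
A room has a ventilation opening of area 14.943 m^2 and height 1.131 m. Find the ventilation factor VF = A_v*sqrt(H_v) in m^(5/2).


sqrt(H_v) = 1.0635
VF = 14.943 * 1.0635 = 15.892 m^(5/2)

15.892 m^(5/2)


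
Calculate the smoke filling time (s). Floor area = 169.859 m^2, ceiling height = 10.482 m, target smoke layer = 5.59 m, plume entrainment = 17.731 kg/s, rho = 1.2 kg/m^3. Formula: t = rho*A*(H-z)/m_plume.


H - z = 4.892 m
t = 1.2 * 169.859 * 4.892 / 17.731 = 56.237 s

56.237 s


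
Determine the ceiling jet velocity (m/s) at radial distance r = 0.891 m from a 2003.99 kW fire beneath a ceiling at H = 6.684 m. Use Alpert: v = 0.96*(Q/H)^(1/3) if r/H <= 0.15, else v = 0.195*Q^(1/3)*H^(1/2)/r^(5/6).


r/H = 0.891 / 6.684 = 0.13330
r/H <= 0.15, so v = 0.96*(Q/H)^(1/3)
Q/H = 299.82
(Q/H)^(1/3) = 6.6930
v = 0.96 * 6.6930 = 6.4253 m/s

6.4253 m/s


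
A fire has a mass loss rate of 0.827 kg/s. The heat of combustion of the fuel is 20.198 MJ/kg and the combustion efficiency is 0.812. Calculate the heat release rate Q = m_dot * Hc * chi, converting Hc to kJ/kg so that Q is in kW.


Hc = 20.198 MJ/kg = 20.198 * 1000 kJ/kg = 20198 kJ/kg
Q = 0.827 kg/s * 20198 kJ/kg * 0.812 = 13563 kW

13563 kW


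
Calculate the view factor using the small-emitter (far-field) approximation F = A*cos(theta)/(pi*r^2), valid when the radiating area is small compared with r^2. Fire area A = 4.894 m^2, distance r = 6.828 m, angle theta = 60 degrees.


cos(60 deg) = 0.5
pi*r^2 = 146.47
F = 4.894 * 0.5 / 146.47 = 0.016707

0.016707


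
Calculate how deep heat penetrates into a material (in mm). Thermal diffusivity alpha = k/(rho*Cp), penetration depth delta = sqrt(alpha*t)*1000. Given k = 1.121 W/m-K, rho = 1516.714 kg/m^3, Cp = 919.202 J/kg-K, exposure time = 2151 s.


alpha = 1.121 / (1516.714 * 919.202) = 8.0406e-07 m^2/s
alpha * t = 0.0017295
delta = sqrt(0.0017295) * 1000 = 41.588 mm

41.588 mm


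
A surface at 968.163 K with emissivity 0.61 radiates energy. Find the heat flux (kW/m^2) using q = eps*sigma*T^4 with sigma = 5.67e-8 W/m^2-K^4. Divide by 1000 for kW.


T^4 = 8.7861e+11
q = 0.61 * 5.67e-8 * 8.7861e+11 / 1000 = 30.388 kW/m^2

30.388 kW/m^2


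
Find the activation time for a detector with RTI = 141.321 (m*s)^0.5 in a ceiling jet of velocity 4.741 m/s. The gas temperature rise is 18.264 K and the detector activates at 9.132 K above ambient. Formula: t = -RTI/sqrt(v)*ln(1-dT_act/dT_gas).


dT_act/dT_gas = 0.5
ln(1 - 0.5) = -0.69315
t = -141.321 / sqrt(4.741) * -0.69315 = 44.988 s

44.988 s


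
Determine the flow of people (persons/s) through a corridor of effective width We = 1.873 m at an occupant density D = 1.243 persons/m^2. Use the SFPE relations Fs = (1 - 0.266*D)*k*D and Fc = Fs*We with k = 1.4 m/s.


1 - 0.266*D = 1 - 0.266*1.243 = 0.66936
Fs = 0.66936 * 1.4 * 1.243 = 1.1648 persons/(s*m)
Fc = 1.1648 * 1.873 = 2.1817 persons/s

2.1817 persons/s


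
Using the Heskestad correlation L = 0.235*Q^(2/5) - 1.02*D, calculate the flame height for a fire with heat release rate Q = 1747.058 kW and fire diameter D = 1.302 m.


Q^(2/5) = 19.812
0.235 * Q^(2/5) = 4.6558
1.02 * D = 1.3280
L = 3.3277 m

3.3277 m


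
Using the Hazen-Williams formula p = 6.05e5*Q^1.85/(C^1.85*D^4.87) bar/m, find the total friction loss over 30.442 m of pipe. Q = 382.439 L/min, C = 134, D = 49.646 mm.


Q^1.85 = 59943
C^1.85 = 8612.8
D^4.87 = 1.8153e+08
p/m = 0.023195 bar/m
p_total = 0.023195 * 30.442 = 0.70610 bar

0.70610 bar


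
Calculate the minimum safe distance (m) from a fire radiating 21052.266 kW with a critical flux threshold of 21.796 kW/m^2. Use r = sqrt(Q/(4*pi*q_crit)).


4*pi*q_crit = 273.90
Q/(4*pi*q_crit) = 76.862
r = sqrt(76.862) = 8.7671 m

8.7671 m


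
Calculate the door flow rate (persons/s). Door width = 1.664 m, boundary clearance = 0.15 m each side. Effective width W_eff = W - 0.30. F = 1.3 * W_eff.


W_eff = 1.664 - 0.30 = 1.364 m
F = 1.3 * 1.364 = 1.7732 persons/s

1.7732 persons/s


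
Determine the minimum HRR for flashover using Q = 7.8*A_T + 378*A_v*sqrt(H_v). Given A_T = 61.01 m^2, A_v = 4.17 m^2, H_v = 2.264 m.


7.8*A_T = 475.878
sqrt(H_v) = 1.5047
378*A_v*sqrt(H_v) = 2371.7
Q = 475.878 + 2371.7 = 2847.6 kW

2847.6 kW


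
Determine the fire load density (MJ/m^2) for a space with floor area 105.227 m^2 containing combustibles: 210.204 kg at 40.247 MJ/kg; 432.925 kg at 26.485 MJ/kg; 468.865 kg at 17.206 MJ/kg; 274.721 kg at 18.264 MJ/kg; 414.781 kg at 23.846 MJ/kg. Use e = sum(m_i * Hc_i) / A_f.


Total energy = 210.204*40.247 + 432.925*26.485 + 468.865*17.206 + 274.721*18.264 + 414.781*23.846
= 8460.080 + 11466.02 + 8067.291 + 5017.504 + 9890.868
= 42901.76 MJ
e = 42901.76 / 105.227 = 407.71 MJ/m^2

407.71 MJ/m^2


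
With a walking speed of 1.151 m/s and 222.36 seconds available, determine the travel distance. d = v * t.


d = 1.151 * 222.36 = 255.94 m

255.94 m


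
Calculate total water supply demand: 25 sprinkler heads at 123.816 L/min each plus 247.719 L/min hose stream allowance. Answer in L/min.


Sprinkler demand = 25 * 123.816 = 3095.4 L/min
Total = 3095.4 + 247.719 = 3343.119 L/min

3343.119 L/min


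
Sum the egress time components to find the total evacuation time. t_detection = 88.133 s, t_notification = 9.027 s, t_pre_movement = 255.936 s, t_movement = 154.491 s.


Total = 88.133 + 9.027 + 255.936 + 154.491 = 507.587 s

507.587 s


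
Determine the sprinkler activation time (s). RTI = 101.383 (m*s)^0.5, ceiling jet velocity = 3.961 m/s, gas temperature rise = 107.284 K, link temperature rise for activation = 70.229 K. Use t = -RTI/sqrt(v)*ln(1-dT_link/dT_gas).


dT_link/dT_gas = 0.65461
ln(1 - 0.65461) = -1.0631
t = -101.383 / sqrt(3.961) * -1.0631 = 54.154 s

54.154 s


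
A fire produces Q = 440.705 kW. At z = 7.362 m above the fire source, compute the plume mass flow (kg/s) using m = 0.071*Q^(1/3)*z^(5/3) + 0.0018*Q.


Q^(1/3) = 7.6100
z^(5/3) = 27.861
First term = 0.071 * 7.6100 * 27.861 = 15.053
Second term = 0.0018 * 440.705 = 0.79327
m = 15.847 kg/s

15.847 kg/s


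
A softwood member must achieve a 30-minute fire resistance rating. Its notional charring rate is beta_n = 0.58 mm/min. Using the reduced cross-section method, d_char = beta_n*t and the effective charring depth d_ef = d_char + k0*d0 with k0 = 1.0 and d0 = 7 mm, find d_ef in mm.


d_char = 0.58 * 30 = 17.4 mm
d_ef = 17.4 + 1.0*7 = 24.4 mm

24.4 mm


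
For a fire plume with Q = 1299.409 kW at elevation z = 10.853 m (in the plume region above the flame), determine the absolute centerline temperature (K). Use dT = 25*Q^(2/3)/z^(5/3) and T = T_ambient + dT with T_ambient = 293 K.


Q^(2/3) = 119.08
z^(5/3) = 53.201
dT = 25 * 119.08 / 53.201 = 55.957 K
T = 293 + 55.957 = 348.96 K

348.96 K


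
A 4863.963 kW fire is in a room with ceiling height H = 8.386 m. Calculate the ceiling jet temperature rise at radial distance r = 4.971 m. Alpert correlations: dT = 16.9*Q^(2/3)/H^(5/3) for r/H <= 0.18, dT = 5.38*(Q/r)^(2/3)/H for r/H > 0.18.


r/H = 4.971 / 8.386 = 0.59277
r/H > 0.18, so dT = 5.38*(Q/r)^(2/3)/H
Q/r = 978.47
(Q/r)^(2/3) = 98.559
dT = 5.38 * 98.559 / 8.386 = 63.230 K

63.230 K


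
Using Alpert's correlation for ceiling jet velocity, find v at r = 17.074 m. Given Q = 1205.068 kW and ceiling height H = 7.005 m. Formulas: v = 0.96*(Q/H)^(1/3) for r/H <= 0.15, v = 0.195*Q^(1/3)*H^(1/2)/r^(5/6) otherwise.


r/H = 17.074 / 7.005 = 2.4374
r/H > 0.15, so v = 0.195*Q^(1/3)*H^(1/2)/r^(5/6)
Q^(1/3) = 10.642
H^(1/2) = 2.6467
r^(5/6) = 10.640
v = 0.195 * 10.642 * 2.6467 / 10.640 = 0.51617 m/s

0.51617 m/s


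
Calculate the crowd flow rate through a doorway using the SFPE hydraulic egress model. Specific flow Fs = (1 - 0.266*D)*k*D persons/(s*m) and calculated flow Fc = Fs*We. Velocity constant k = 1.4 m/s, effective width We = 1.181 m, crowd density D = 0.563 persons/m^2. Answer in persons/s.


1 - 0.266*D = 1 - 0.266*0.563 = 0.85024
Fs = 0.85024 * 1.4 * 0.563 = 0.67016 persons/(s*m)
Fc = 0.67016 * 1.181 = 0.79146 persons/s

0.79146 persons/s


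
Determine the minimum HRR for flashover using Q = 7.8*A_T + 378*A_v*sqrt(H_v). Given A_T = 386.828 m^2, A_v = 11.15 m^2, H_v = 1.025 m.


7.8*A_T = 3017.3
sqrt(H_v) = 1.0124
378*A_v*sqrt(H_v) = 4267.1
Q = 3017.3 + 4267.1 = 7284.3 kW

7284.3 kW


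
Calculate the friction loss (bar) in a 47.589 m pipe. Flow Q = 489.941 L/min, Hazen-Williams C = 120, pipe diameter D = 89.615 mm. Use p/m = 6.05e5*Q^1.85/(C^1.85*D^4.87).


Q^1.85 = 94791
C^1.85 = 7022.4
D^4.87 = 3.2218e+09
p/m = 0.0025348 bar/m
p_total = 0.0025348 * 47.589 = 0.12063 bar

0.12063 bar


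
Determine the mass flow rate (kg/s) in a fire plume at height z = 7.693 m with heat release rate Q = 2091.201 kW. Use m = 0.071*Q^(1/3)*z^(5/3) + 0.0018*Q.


Q^(1/3) = 12.788
z^(5/3) = 29.980
First term = 0.071 * 12.788 * 29.980 = 27.220
Second term = 0.0018 * 2091.201 = 3.7642
m = 30.984 kg/s

30.984 kg/s


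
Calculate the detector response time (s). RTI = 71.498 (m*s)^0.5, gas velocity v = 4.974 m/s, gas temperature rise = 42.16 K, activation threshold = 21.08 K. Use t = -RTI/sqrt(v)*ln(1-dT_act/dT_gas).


dT_act/dT_gas = 0.5
ln(1 - 0.5) = -0.69315
t = -71.498 / sqrt(4.974) * -0.69315 = 22.221 s

22.221 s


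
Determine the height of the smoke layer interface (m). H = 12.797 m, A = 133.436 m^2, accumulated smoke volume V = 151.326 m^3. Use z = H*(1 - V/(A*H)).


V/(A*H) = 0.088620
1 - 0.088620 = 0.91138
z = 12.797 * 0.91138 = 11.663 m

11.663 m


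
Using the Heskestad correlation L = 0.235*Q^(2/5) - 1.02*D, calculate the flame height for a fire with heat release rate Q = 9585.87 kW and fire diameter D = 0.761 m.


Q^(2/5) = 39.143
0.235 * Q^(2/5) = 9.1986
1.02 * D = 0.77622
L = 8.4224 m

8.4224 m


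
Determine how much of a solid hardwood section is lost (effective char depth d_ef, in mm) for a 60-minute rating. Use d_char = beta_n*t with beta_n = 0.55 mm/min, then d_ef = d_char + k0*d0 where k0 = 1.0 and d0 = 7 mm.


d_char = 0.55 * 60 = 33 mm
d_ef = 33 + 1.0*7 = 40 mm

40 mm


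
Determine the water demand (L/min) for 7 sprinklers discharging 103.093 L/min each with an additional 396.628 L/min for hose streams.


Sprinkler demand = 7 * 103.093 = 721.651 L/min
Total = 721.651 + 396.628 = 1118.279 L/min

1118.279 L/min


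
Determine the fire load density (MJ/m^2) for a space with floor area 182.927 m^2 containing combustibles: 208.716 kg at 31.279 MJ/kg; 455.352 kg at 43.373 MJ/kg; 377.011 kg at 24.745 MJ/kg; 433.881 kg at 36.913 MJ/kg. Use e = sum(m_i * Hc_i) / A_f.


Total energy = 208.716*31.279 + 455.352*43.373 + 377.011*24.745 + 433.881*36.913
= 6528.428 + 19749.98 + 9329.137 + 16015.85
= 51623.40 MJ
e = 51623.40 / 182.927 = 282.21 MJ/m^2

282.21 MJ/m^2


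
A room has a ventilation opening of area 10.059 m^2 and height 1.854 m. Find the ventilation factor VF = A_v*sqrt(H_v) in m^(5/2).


sqrt(H_v) = 1.3616
VF = 10.059 * 1.3616 = 13.697 m^(5/2)

13.697 m^(5/2)


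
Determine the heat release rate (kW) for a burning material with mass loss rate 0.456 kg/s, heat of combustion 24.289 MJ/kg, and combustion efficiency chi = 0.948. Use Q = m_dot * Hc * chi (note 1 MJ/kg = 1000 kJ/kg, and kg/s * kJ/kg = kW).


Hc = 24.289 MJ/kg = 24.289 * 1000 kJ/kg = 24289 kJ/kg
Q = 0.456 kg/s * 24289 kJ/kg * 0.948 = 10500 kW

10500 kW


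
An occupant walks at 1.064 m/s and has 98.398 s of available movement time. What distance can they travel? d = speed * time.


d = 1.064 * 98.398 = 104.70 m

104.70 m


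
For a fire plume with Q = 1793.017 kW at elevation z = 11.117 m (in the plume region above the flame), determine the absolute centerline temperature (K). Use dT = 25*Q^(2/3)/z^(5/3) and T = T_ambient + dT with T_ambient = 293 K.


Q^(2/3) = 147.59
z^(5/3) = 55.375
dT = 25 * 147.59 / 55.375 = 66.632 K
T = 293 + 66.632 = 359.63 K

359.63 K


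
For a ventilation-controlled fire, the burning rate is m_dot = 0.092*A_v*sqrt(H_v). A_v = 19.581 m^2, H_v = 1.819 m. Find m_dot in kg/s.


sqrt(H_v) = 1.3487
m_dot = 0.092 * 19.581 * 1.3487 = 2.4296 kg/s

2.4296 kg/s


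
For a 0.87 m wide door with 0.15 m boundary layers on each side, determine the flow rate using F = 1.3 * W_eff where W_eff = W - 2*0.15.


W_eff = 0.87 - 0.30 = 0.57 m
F = 1.3 * 0.57 = 0.741 persons/s

0.741 persons/s


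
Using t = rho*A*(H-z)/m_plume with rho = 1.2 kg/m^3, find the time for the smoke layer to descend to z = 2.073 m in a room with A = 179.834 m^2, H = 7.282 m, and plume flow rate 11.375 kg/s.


H - z = 5.209 m
t = 1.2 * 179.834 * 5.209 / 11.375 = 98.823 s

98.823 s


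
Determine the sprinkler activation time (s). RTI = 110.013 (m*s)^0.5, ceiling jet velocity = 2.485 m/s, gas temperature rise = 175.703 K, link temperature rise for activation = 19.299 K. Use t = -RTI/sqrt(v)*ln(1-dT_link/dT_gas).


dT_link/dT_gas = 0.10984
ln(1 - 0.10984) = -0.11635
t = -110.013 / sqrt(2.485) * -0.11635 = 8.1200 s

8.1200 s


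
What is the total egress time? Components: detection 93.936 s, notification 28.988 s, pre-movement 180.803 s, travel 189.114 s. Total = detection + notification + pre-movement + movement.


Total = 93.936 + 28.988 + 180.803 + 189.114 = 492.841 s

492.841 s


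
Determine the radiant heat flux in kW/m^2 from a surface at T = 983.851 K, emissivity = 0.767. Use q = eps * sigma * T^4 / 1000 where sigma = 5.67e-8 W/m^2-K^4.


T^4 = 9.3695e+11
q = 0.767 * 5.67e-8 * 9.3695e+11 / 1000 = 40.747 kW/m^2

40.747 kW/m^2


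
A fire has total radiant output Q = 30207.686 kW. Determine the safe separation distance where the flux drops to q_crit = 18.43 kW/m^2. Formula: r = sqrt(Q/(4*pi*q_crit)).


4*pi*q_crit = 231.60
Q/(4*pi*q_crit) = 130.43
r = sqrt(130.43) = 11.421 m

11.421 m


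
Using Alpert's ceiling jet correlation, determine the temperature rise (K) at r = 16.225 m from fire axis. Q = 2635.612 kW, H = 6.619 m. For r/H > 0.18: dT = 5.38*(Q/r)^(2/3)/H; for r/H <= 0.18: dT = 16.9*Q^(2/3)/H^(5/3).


r/H = 16.225 / 6.619 = 2.4513
r/H > 0.18, so dT = 5.38*(Q/r)^(2/3)/H
Q/r = 162.44
(Q/r)^(2/3) = 29.771
dT = 5.38 * 29.771 / 6.619 = 24.198 K

24.198 K


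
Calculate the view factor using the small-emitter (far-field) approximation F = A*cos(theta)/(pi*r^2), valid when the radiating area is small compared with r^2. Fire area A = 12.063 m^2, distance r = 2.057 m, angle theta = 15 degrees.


cos(15 deg) = 0.96593
pi*r^2 = 13.293
F = 12.063 * 0.96593 / 13.293 = 0.87656

0.87656


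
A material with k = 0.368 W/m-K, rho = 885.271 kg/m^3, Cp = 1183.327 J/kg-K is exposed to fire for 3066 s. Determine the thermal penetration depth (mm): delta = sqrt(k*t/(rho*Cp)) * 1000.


alpha = 0.368 / (885.271 * 1183.327) = 3.5129e-07 m^2/s
alpha * t = 0.0010771
delta = sqrt(0.0010771) * 1000 = 32.819 mm

32.819 mm


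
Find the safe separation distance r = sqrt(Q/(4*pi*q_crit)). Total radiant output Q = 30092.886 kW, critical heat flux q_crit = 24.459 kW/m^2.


4*pi*q_crit = 307.36
Q/(4*pi*q_crit) = 97.907
r = sqrt(97.907) = 9.8948 m

9.8948 m


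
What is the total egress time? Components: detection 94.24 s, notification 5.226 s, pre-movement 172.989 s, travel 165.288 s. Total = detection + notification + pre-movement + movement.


Total = 94.24 + 5.226 + 172.989 + 165.288 = 437.743 s

437.743 s


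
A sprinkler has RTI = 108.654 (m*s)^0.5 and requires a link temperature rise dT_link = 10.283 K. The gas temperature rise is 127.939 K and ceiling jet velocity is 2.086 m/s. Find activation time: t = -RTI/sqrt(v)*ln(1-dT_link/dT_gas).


dT_link/dT_gas = 0.080374
ln(1 - 0.080374) = -0.083788
t = -108.654 / sqrt(2.086) * -0.083788 = 6.3034 s

6.3034 s


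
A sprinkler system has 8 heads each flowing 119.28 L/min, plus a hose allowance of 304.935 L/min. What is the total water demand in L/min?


Sprinkler demand = 8 * 119.28 = 954.24 L/min
Total = 954.24 + 304.935 = 1259.175 L/min

1259.175 L/min


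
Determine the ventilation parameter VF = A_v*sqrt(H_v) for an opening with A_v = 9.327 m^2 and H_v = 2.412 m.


sqrt(H_v) = 1.5531
VF = 9.327 * 1.5531 = 14.485 m^(5/2)

14.485 m^(5/2)


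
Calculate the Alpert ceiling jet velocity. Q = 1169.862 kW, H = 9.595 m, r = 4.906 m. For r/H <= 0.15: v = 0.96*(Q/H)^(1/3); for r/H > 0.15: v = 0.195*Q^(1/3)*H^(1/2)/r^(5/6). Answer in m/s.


r/H = 4.906 / 9.595 = 0.51131
r/H > 0.15, so v = 0.195*Q^(1/3)*H^(1/2)/r^(5/6)
Q^(1/3) = 10.537
H^(1/2) = 3.0976
r^(5/6) = 3.7636
v = 0.195 * 10.537 * 3.0976 / 3.7636 = 1.6911 m/s

1.6911 m/s


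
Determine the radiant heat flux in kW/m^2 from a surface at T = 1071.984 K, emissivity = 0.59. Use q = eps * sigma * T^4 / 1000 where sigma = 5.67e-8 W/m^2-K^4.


T^4 = 1.3205e+12
q = 0.59 * 5.67e-8 * 1.3205e+12 / 1000 = 44.176 kW/m^2

44.176 kW/m^2


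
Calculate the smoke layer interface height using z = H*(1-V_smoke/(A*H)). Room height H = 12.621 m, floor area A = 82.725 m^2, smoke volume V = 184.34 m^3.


V/(A*H) = 0.17656
1 - 0.17656 = 0.82344
z = 12.621 * 0.82344 = 10.393 m

10.393 m
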